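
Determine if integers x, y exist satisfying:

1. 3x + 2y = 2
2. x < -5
Yes

Take x = -6, y = 10. Substituting into each constraint:
  (1) 3(-6) + 2(10) = 2 ✓
  (2) -6 < -5 ✓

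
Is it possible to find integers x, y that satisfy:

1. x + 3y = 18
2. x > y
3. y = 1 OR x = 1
Yes

Take x = 15, y = 1. Substituting into each constraint:
  (1) 15 + 3(1) = 18 ✓
  (2) 15 > 1 ✓
  (3) y = 1, target 1 ✓ (first branch holds)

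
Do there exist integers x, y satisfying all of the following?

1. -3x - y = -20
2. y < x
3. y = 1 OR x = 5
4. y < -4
No

A contradictory subset is {-3x - y = -20, y = 1 OR x = 5, y < -4}. No integer assignment can satisfy these jointly:

  - -3x - y = -20: is a linear equation tying the variables together
  - y = 1 OR x = 5: forces a choice: either y = 1 or x = 5
  - y < -4: bounds one variable relative to a constant

Split on the disjunction (y = 1 OR x = 5):
  • If y = 1: this contradicts the bound y ≤ -5.
  • If x = 5: the equation forces y = 5, which contradicts the bound y ≤ -5.
Both branches are infeasible, so the system has no integer solution.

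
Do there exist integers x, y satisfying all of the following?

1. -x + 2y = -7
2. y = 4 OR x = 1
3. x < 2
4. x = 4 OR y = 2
No

A contradictory subset is {-x + 2y = -7, x < 2, x = 4 OR y = 2}. No integer assignment can satisfy these jointly:

  - -x + 2y = -7: is a linear equation tying the variables together
  - x < 2: bounds one variable relative to a constant
  - x = 4 OR y = 2: forces a choice: either x = 4 or y = 2

Split on the disjunction (x = 4 OR y = 2):
  • If x = 4: this contradicts the bound x ≤ 1.
  • If y = 2: the equation forces x = 11, which contradicts the bound x ≤ 1.
Both branches are infeasible, so the system has no integer solution.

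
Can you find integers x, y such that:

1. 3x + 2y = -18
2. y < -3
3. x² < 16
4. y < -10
Yes

Take x = 2, y = -12. Substituting into each constraint:
  (1) 3(2) + 2(-12) = -18 ✓
  (2) -12 < -3 ✓
  (3) x² = (2)² = 4, and 4 < 16 ✓
  (4) -12 < -10 ✓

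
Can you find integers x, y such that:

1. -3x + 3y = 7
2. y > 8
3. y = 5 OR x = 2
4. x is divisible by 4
No

Even the single constraint (-3x + 3y = 7) is infeasible over the integers.

  - -3x + 3y = 7: every term on the left is divisible by 3, so the LHS ≡ 0 (mod 3), but the RHS 7 is not — no integer solution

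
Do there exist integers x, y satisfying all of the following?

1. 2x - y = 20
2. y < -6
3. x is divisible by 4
Yes

Take x = 0, y = -20. Substituting into each constraint:
  (1) 2(0) + 20 = 20 ✓
  (2) -20 < -6 ✓
  (3) 0 = 4 × 0, remainder 0 ✓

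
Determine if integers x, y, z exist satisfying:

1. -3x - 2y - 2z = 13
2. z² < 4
Yes

Take x = -5, y = 0, z = 1. Substituting into each constraint:
  (1) -3(-5) - 2(0) - 2(1) = 13 ✓
  (2) z² = (1)² = 1, and 1 < 4 ✓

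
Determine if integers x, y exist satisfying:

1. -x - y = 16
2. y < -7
Yes

Take x = -8, y = -8. Substituting into each constraint:
  (1) 8 + 8 = 16 ✓
  (2) -8 < -7 ✓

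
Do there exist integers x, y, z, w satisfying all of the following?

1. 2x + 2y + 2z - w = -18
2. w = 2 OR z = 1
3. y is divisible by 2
Yes

Take x = -10, y = 0, z = 1, w = 0. Substituting into each constraint:
  (1) 2(-10) + 2(0) + 2(1) + 0 = -18 ✓
  (2) z = 1, target 1 ✓ (second branch holds)
  (3) 0 = 2 × 0, remainder 0 ✓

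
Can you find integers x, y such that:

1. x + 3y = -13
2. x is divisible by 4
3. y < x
Yes

Take x = 8, y = -7. Substituting into each constraint:
  (1) 8 + 3(-7) = -13 ✓
  (2) 8 = 4 × 2, remainder 0 ✓
  (3) -7 < 8 ✓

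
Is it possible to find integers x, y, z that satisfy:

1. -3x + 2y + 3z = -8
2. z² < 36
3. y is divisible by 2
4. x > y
Yes

Take x = 3, y = 2, z = -1. Substituting into each constraint:
  (1) -3(3) + 2(2) + 3(-1) = -8 ✓
  (2) z² = (-1)² = 1, and 1 < 36 ✓
  (3) 2 = 2 × 1, remainder 0 ✓
  (4) 3 > 2 ✓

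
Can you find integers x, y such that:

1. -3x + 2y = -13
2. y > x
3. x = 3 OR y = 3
No

The full constraint system is jointly infeasible over the integers. Each constraint and what it forces:

  - -3x + 2y = -13: is a linear equation tying the variables together
  - y > x: bounds one variable relative to another variable
  - x = 3 OR y = 3: forces a choice: either x = 3 or y = 3

Split on the disjunction (x = 3 OR y = 3):
  • If x = 3: the equation forces y = -2, giving (x, y) = (3, -2), which violates y > x.
  • If y = 3: with y = 3, every remaining term of the linear equation is divisible by 3, so the left side is ≡ 0 (mod 3); but the right side -19 ≡ 2 (mod 3). No integers can satisfy it.
Both branches are infeasible, so the system has no integer solution.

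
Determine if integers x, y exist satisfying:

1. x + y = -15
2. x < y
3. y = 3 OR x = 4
Yes

Take x = -18, y = 3. Substituting into each constraint:
  (1) (-18) + 3 = -15 ✓
  (2) -18 < 3 ✓
  (3) y = 3, target 3 ✓ (first branch holds)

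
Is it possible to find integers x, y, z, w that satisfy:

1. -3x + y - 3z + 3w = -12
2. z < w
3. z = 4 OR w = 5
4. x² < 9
Yes

Take x = 0, y = -15, z = 4, w = 5. Substituting into each constraint:
  (1) -3(0) + (-15) - 3(4) + 3(5) = -12 ✓
  (2) 4 < 5 ✓
  (3) z = 4, target 4 ✓ (first branch holds)
  (4) x² = (0)² = 0, and 0 < 9 ✓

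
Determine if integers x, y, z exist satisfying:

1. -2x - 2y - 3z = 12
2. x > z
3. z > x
No

A contradictory subset is {x > z, z > x}. No integer assignment can satisfy these jointly:

  - x > z: bounds one variable relative to another variable
  - z > x: bounds one variable relative to another variable

Direct contradiction: x > z and z > x cannot both hold.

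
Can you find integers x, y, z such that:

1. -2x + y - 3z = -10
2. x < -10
Yes

Take x = -11, y = 1, z = 11. Substituting into each constraint:
  (1) -2(-11) + 1 - 3(11) = -10 ✓
  (2) -11 < -10 ✓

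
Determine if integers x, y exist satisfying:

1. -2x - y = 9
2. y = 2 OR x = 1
Yes

Take x = 1, y = -11. Substituting into each constraint:
  (1) -2(1) + 11 = 9 ✓
  (2) x = 1, target 1 ✓ (second branch holds)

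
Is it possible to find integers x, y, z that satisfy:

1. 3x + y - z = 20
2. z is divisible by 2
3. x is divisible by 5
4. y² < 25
Yes

Take x = 0, y = 2, z = -18. Substituting into each constraint:
  (1) 3(0) + 2 + 18 = 20 ✓
  (2) -18 = 2 × -9, remainder 0 ✓
  (3) 0 = 5 × 0, remainder 0 ✓
  (4) y² = (2)² = 4, and 4 < 25 ✓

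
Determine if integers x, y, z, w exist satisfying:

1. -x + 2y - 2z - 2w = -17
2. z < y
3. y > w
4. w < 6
Yes

Take x = 19, y = 1, z = 0, w = 0. Substituting into each constraint:
  (1) (-19) + 2(1) - 2(0) - 2(0) = -17 ✓
  (2) 0 < 1 ✓
  (3) 1 > 0 ✓
  (4) 0 < 6 ✓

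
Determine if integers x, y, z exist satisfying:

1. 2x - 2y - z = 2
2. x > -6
Yes

Take x = 0, y = 0, z = -2. Substituting into each constraint:
  (1) 2(0) - 2(0) + 2 = 2 ✓
  (2) 0 > -6 ✓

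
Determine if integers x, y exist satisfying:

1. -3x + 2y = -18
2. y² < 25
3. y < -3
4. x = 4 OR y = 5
No

A contradictory subset is {-3x + 2y = -18, y < -3, x = 4 OR y = 5}. No integer assignment can satisfy these jointly:

  - -3x + 2y = -18: is a linear equation tying the variables together
  - y < -3: bounds one variable relative to a constant
  - x = 4 OR y = 5: forces a choice: either x = 4 or y = 5

Split on the disjunction (x = 4 OR y = 5):
  • If x = 4: the equation forces y = -3, which contradicts the bound y ≤ -4.
  • If y = 5: this contradicts the bound y ≤ -4.
Both branches are infeasible, so the system has no integer solution.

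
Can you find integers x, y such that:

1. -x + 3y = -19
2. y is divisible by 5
Yes

Take x = 19, y = 0. Substituting into each constraint:
  (1) (-19) + 3(0) = -19 ✓
  (2) 0 = 5 × 0, remainder 0 ✓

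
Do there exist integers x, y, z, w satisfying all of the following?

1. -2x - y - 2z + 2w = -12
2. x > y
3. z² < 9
Yes

Take x = 1, y = 0, z = 0, w = -5. Substituting into each constraint:
  (1) -2(1) + 0 - 2(0) + 2(-5) = -12 ✓
  (2) 1 > 0 ✓
  (3) z² = (0)² = 0, and 0 < 9 ✓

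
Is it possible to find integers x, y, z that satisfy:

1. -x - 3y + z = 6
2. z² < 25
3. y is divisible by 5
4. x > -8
Yes

Take x = -6, y = 0, z = 0. Substituting into each constraint:
  (1) 6 - 3(0) + 0 = 6 ✓
  (2) z² = (0)² = 0, and 0 < 25 ✓
  (3) 0 = 5 × 0, remainder 0 ✓
  (4) -6 > -8 ✓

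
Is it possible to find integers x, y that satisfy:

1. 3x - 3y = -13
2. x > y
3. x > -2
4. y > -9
No

Even the single constraint (3x - 3y = -13) is infeasible over the integers.

  - 3x - 3y = -13: every term on the left is divisible by 3, so the LHS ≡ 0 (mod 3), but the RHS -13 is not — no integer solution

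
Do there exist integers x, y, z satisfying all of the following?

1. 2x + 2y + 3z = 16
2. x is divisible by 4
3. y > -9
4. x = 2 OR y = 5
Yes

Take x = 12, y = 5, z = -6. Substituting into each constraint:
  (1) 2(12) + 2(5) + 3(-6) = 16 ✓
  (2) 12 = 4 × 3, remainder 0 ✓
  (3) 5 > -9 ✓
  (4) y = 5, target 5 ✓ (second branch holds)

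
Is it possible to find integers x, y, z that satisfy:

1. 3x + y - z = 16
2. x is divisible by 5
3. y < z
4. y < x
Yes

Take x = 10, y = 0, z = 14. Substituting into each constraint:
  (1) 3(10) + 0 + (-14) = 16 ✓
  (2) 10 = 5 × 2, remainder 0 ✓
  (3) 0 < 14 ✓
  (4) 0 < 10 ✓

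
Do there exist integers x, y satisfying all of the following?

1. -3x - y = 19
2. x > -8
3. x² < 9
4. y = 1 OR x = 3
No

A contradictory subset is {-3x - y = 19, x² < 9, y = 1 OR x = 3}. No integer assignment can satisfy these jointly:

  - -3x - y = 19: is a linear equation tying the variables together
  - x² < 9: restricts x to |x| ≤ 2
  - y = 1 OR x = 3: forces a choice: either y = 1 or x = 3

Split on the disjunction (y = 1 OR x = 3):
  • If y = 1: with y = 1, every remaining term of the linear equation is divisible by 3, so the left side is ≡ 0 (mod 3); but the right side 20 ≡ 2 (mod 3). No integers can satisfy it.
  • If x = 3: this contradicts x² < 9, which requires |x| ≤ 2.
Both branches are infeasible, so the system has no integer solution.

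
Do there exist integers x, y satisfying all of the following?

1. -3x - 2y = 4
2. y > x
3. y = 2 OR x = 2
No

The full constraint system is jointly infeasible over the integers. Each constraint and what it forces:

  - -3x - 2y = 4: is a linear equation tying the variables together
  - y > x: bounds one variable relative to another variable
  - y = 2 OR x = 2: forces a choice: either y = 2 or x = 2

Split on the disjunction (y = 2 OR x = 2):
  • If y = 2: with y = 2, every remaining term of the linear equation is divisible by 3, so the left side is ≡ 0 (mod 3); but the right side 8 ≡ 2 (mod 3). No integers can satisfy it.
  • If x = 2: the equation forces y = -5, giving (x, y) = (2, -5), which violates y > x.
Both branches are infeasible, so the system has no integer solution.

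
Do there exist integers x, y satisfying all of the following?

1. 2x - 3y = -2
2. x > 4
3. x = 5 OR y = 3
Yes

Take x = 5, y = 4. Substituting into each constraint:
  (1) 2(5) - 3(4) = -2 ✓
  (2) 5 > 4 ✓
  (3) x = 5, target 5 ✓ (first branch holds)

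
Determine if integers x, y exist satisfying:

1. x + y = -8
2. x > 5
Yes

Take x = 6, y = -14. Substituting into each constraint:
  (1) 6 + (-14) = -8 ✓
  (2) 6 > 5 ✓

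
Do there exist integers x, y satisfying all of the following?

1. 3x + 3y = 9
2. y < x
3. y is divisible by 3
Yes

Take x = 3, y = 0. Substituting into each constraint:
  (1) 3(3) + 3(0) = 9 ✓
  (2) 0 < 3 ✓
  (3) 0 = 3 × 0, remainder 0 ✓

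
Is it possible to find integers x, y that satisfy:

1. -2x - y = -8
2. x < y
Yes

Take x = 2, y = 4. Substituting into each constraint:
  (1) -2(2) + (-4) = -8 ✓
  (2) 2 < 4 ✓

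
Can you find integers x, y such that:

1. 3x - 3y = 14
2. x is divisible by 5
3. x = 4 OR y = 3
No

Even the single constraint (3x - 3y = 14) is infeasible over the integers.

  - 3x - 3y = 14: every term on the left is divisible by 3, so the LHS ≡ 0 (mod 3), but the RHS 14 is not — no integer solution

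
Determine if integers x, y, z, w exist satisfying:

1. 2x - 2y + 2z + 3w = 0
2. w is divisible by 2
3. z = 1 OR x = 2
Yes

Take x = 2, y = 2, z = 0, w = 0. Substituting into each constraint:
  (1) 2(2) - 2(2) + 2(0) + 3(0) = 0 ✓
  (2) 0 = 2 × 0, remainder 0 ✓
  (3) x = 2, target 2 ✓ (second branch holds)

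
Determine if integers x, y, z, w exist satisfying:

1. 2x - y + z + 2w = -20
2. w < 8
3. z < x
Yes

Take x = 1, y = 22, z = 0, w = 0. Substituting into each constraint:
  (1) 2(1) + (-22) + 0 + 2(0) = -20 ✓
  (2) 0 < 8 ✓
  (3) 0 < 1 ✓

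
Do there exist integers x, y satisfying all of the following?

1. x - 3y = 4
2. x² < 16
Yes

Take x = 1, y = -1. Substituting into each constraint:
  (1) 1 - 3(-1) = 4 ✓
  (2) x² = (1)² = 1, and 1 < 16 ✓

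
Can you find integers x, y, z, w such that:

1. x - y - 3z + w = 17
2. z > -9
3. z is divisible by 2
Yes

Take x = 0, y = 0, z = 0, w = 17. Substituting into each constraint:
  (1) 0 + 0 - 3(0) + 17 = 17 ✓
  (2) 0 > -9 ✓
  (3) 0 = 2 × 0, remainder 0 ✓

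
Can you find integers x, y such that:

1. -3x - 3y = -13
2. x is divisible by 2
No

Even the single constraint (-3x - 3y = -13) is infeasible over the integers.

  - -3x - 3y = -13: every term on the left is divisible by 3, so the LHS ≡ 0 (mod 3), but the RHS -13 is not — no integer solution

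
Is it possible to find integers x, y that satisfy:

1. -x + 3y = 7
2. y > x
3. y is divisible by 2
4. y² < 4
Yes

Take x = -7, y = 0. Substituting into each constraint:
  (1) 7 + 3(0) = 7 ✓
  (2) 0 > -7 ✓
  (3) 0 = 2 × 0, remainder 0 ✓
  (4) y² = (0)² = 0, and 0 < 4 ✓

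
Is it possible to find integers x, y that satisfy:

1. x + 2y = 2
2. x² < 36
Yes

Take x = 2, y = 0. Substituting into each constraint:
  (1) 2 + 2(0) = 2 ✓
  (2) x² = (2)² = 4, and 4 < 36 ✓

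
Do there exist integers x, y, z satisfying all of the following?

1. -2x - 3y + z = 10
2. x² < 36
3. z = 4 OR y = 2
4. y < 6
Yes

Take x = -3, y = 0, z = 4. Substituting into each constraint:
  (1) -2(-3) - 3(0) + 4 = 10 ✓
  (2) x² = (-3)² = 9, and 9 < 36 ✓
  (3) z = 4, target 4 ✓ (first branch holds)
  (4) 0 < 6 ✓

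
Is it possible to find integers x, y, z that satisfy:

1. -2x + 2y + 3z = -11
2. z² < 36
Yes

Take x = 0, y = 2, z = -5. Substituting into each constraint:
  (1) -2(0) + 2(2) + 3(-5) = -11 ✓
  (2) z² = (-5)² = 25, and 25 < 36 ✓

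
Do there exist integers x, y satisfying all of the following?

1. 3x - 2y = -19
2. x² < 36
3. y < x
No

The full constraint system is jointly infeasible over the integers. Each constraint and what it forces:

  - 3x - 2y = -19: is a linear equation tying the variables together
  - x² < 36: restricts x to |x| ≤ 5
  - y < x: bounds one variable relative to another variable

The bounds confine x to {-5, -4, -3, -2, -1, 0, 1, 2, 3, 4, 5}. For each value, substitute into the equation:
  • x = -5: the equation forces y = 2, but x > y fails since -5 ≤ 2.
  • x = -4: the equation gives -2y = -7, so y would not be an integer.
  • x = -3: the equation forces y = 5, but x > y fails since -3 ≤ 5.
  • x = -2: the equation gives -2y = -13, so y would not be an integer.
  • x = -1: the equation forces y = 8, but x > y fails since -1 ≤ 8.
  • x = 0: the equation gives -2y = -19, so y would not be an integer.
  • x = 1: the equation forces y = 11, but x > y fails since 1 ≤ 11.
  • x = 2: the equation gives -2y = -25, so y would not be an integer.
  • x = 3: the equation forces y = 14, but x > y fails since 3 ≤ 14.
  • x = 4: the equation gives -2y = -31, so y would not be an integer.
  • x = 5: the equation forces y = 17, but x > y fails since 5 ≤ 17.
Every case fails, so no integer solution exists.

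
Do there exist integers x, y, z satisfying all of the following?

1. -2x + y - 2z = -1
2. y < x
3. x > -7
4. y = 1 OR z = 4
Yes

Take x = 2, y = 1, z = -1. Substituting into each constraint:
  (1) -2(2) + 1 - 2(-1) = -1 ✓
  (2) 1 < 2 ✓
  (3) 2 > -7 ✓
  (4) y = 1, target 1 ✓ (first branch holds)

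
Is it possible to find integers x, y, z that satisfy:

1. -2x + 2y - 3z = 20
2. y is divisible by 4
Yes

Take x = 2, y = 0, z = -8. Substituting into each constraint:
  (1) -2(2) + 2(0) - 3(-8) = 20 ✓
  (2) 0 = 4 × 0, remainder 0 ✓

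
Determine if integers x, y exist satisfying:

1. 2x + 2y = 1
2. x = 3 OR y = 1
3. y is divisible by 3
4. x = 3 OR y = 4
No

Even the single constraint (2x + 2y = 1) is infeasible over the integers.

  - 2x + 2y = 1: every term on the left is divisible by 2, so the LHS ≡ 0 (mod 2), but the RHS 1 is not — no integer solution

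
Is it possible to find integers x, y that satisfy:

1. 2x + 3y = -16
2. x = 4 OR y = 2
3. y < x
Yes

Take x = 4, y = -8. Substituting into each constraint:
  (1) 2(4) + 3(-8) = -16 ✓
  (2) x = 4, target 4 ✓ (first branch holds)
  (3) -8 < 4 ✓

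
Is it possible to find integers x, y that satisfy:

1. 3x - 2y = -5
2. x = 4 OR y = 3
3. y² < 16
No

A contradictory subset is {3x - 2y = -5, x = 4 OR y = 3}. No integer assignment can satisfy these jointly:

  - 3x - 2y = -5: is a linear equation tying the variables together
  - x = 4 OR y = 3: forces a choice: either x = 4 or y = 3

Split on the disjunction (x = 4 OR y = 3):
  • If x = 4: with x = 4, every remaining term of the linear equation is divisible by 2, so the left side is ≡ 0 (mod 2); but the right side -17 ≡ 1 (mod 2). No integers can satisfy it.
  • If y = 3: with y = 3, every remaining term of the linear equation is divisible by 3, so the left side is ≡ 0 (mod 3); but the right side 1 ≡ 1 (mod 3). No integers can satisfy it.
Both branches are infeasible, so the system has no integer solution.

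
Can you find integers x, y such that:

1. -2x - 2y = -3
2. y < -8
No

Even the single constraint (-2x - 2y = -3) is infeasible over the integers.

  - -2x - 2y = -3: every term on the left is divisible by 2, so the LHS ≡ 0 (mod 2), but the RHS -3 is not — no integer solution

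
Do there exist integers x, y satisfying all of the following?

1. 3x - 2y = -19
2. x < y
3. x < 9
Yes

Take x = -17, y = -16. Substituting into each constraint:
  (1) 3(-17) - 2(-16) = -19 ✓
  (2) -17 < -16 ✓
  (3) -17 < 9 ✓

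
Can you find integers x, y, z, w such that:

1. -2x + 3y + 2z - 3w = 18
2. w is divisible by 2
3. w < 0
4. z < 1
Yes

Take x = -6, y = 0, z = 0, w = -2. Substituting into each constraint:
  (1) -2(-6) + 3(0) + 2(0) - 3(-2) = 18 ✓
  (2) -2 = 2 × -1, remainder 0 ✓
  (3) -2 < 0 ✓
  (4) 0 < 1 ✓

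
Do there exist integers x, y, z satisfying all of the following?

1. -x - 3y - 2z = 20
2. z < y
Yes

Take x = -18, y = 0, z = -1. Substituting into each constraint:
  (1) 18 - 3(0) - 2(-1) = 20 ✓
  (2) -1 < 0 ✓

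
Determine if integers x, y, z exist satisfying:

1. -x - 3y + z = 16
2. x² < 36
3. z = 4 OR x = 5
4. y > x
Yes

Take x = 5, y = 6, z = 39. Substituting into each constraint:
  (1) (-5) - 3(6) + 39 = 16 ✓
  (2) x² = (5)² = 25, and 25 < 36 ✓
  (3) x = 5, target 5 ✓ (second branch holds)
  (4) 6 > 5 ✓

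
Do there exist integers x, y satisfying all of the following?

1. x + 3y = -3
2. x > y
Yes

Take x = 0, y = -1. Substituting into each constraint:
  (1) 0 + 3(-1) = -3 ✓
  (2) 0 > -1 ✓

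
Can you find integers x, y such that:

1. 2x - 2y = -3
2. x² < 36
No

Even the single constraint (2x - 2y = -3) is infeasible over the integers.

  - 2x - 2y = -3: every term on the left is divisible by 2, so the LHS ≡ 0 (mod 2), but the RHS -3 is not — no integer solution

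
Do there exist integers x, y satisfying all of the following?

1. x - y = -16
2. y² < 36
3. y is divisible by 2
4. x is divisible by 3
Yes

Take x = -12, y = 4. Substituting into each constraint:
  (1) (-12) + (-4) = -16 ✓
  (2) y² = (4)² = 16, and 16 < 36 ✓
  (3) 4 = 2 × 2, remainder 0 ✓
  (4) -12 = 3 × -4, remainder 0 ✓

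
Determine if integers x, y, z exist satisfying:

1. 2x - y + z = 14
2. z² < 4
Yes

Take x = 7, y = 0, z = 0. Substituting into each constraint:
  (1) 2(7) + 0 + 0 = 14 ✓
  (2) z² = (0)² = 0, and 0 < 4 ✓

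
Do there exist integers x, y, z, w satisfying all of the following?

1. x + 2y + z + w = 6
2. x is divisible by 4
Yes

Take x = 0, y = 3, z = 0, w = 0. Substituting into each constraint:
  (1) 0 + 2(3) + 0 + 0 = 6 ✓
  (2) 0 = 4 × 0, remainder 0 ✓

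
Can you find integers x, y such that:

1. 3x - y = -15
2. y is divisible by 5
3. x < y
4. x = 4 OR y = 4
No

A contradictory subset is {3x - y = -15, y is divisible by 5, x = 4 OR y = 4}. No integer assignment can satisfy these jointly:

  - 3x - y = -15: is a linear equation tying the variables together
  - y is divisible by 5: restricts y to multiples of 5
  - x = 4 OR y = 4: forces a choice: either x = 4 or y = 4

Split on the disjunction (x = 4 OR y = 4):
  • If x = 4: with x = 4, writing y = 5y', every remaining term of the linear equation is divisible by 5, so the left side is ≡ 0 (mod 5); but the right side -27 ≡ 3 (mod 5). No integers can satisfy it.
  • If y = 4: this contradicts the divisibility constraint — 4 is not a multiple of 5.
Both branches are infeasible, so the system has no integer solution.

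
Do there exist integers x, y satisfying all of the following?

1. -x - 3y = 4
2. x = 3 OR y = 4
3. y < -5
No

The full constraint system is jointly infeasible over the integers. Each constraint and what it forces:

  - -x - 3y = 4: is a linear equation tying the variables together
  - x = 3 OR y = 4: forces a choice: either x = 3 or y = 4
  - y < -5: bounds one variable relative to a constant

Split on the disjunction (x = 3 OR y = 4):
  • If x = 3: with x = 3, every remaining term of the linear equation is divisible by 3, so the left side is ≡ 0 (mod 3); but the right side 7 ≡ 1 (mod 3). No integers can satisfy it.
  • If y = 4: this contradicts the bound y ≤ -6.
Both branches are infeasible, so the system has no integer solution.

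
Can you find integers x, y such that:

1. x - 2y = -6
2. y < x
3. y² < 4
No

The full constraint system is jointly infeasible over the integers. Each constraint and what it forces:

  - x - 2y = -6: is a linear equation tying the variables together
  - y < x: bounds one variable relative to another variable
  - y² < 4: restricts y to |y| ≤ 1

Propagating the comparison: x > y and y ≥ -1 give x ≥ 0. Range argument: with x ∈ [0, ∞], y ∈ [-1, 1], the left side of the equation is at least -2, but the right side is -6 < -2. No integer solution exists.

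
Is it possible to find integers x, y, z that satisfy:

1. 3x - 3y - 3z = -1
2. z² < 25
No

Even the single constraint (3x - 3y - 3z = -1) is infeasible over the integers.

  - 3x - 3y - 3z = -1: every term on the left is divisible by 3, so the LHS ≡ 0 (mod 3), but the RHS -1 is not — no integer solution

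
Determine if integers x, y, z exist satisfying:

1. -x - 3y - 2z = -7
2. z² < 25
Yes

Take x = 1, y = 2, z = 0. Substituting into each constraint:
  (1) (-1) - 3(2) - 2(0) = -7 ✓
  (2) z² = (0)² = 0, and 0 < 25 ✓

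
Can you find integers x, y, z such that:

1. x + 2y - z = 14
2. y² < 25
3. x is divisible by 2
Yes

Take x = 0, y = 2, z = -10. Substituting into each constraint:
  (1) 0 + 2(2) + 10 = 14 ✓
  (2) y² = (2)² = 4, and 4 < 25 ✓
  (3) 0 = 2 × 0, remainder 0 ✓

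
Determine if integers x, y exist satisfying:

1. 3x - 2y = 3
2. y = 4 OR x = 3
Yes

Take x = 3, y = 3. Substituting into each constraint:
  (1) 3(3) - 2(3) = 3 ✓
  (2) x = 3, target 3 ✓ (second branch holds)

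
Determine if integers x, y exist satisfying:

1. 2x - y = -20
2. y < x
Yes

Take x = -21, y = -22. Substituting into each constraint:
  (1) 2(-21) + 22 = -20 ✓
  (2) -22 < -21 ✓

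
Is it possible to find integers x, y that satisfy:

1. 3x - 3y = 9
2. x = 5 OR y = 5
Yes

Take x = 8, y = 5. Substituting into each constraint:
  (1) 3(8) - 3(5) = 9 ✓
  (2) y = 5, target 5 ✓ (second branch holds)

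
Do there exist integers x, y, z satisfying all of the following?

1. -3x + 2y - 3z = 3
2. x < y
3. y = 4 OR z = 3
Yes

Take x = -10, y = -9, z = 3. Substituting into each constraint:
  (1) -3(-10) + 2(-9) - 3(3) = 3 ✓
  (2) -10 < -9 ✓
  (3) z = 3, target 3 ✓ (second branch holds)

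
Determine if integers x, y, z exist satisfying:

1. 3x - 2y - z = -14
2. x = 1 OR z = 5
Yes

Take x = 1, y = 0, z = 17. Substituting into each constraint:
  (1) 3(1) - 2(0) + (-17) = -14 ✓
  (2) x = 1, target 1 ✓ (first branch holds)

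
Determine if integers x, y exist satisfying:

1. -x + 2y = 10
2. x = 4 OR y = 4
Yes

Take x = -2, y = 4. Substituting into each constraint:
  (1) 2 + 2(4) = 10 ✓
  (2) y = 4, target 4 ✓ (second branch holds)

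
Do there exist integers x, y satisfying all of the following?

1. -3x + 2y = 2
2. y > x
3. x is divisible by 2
Yes

Take x = 0, y = 1. Substituting into each constraint:
  (1) -3(0) + 2(1) = 2 ✓
  (2) 1 > 0 ✓
  (3) 0 = 2 × 0, remainder 0 ✓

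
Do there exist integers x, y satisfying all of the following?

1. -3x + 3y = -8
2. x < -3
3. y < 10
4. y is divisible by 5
No

Even the single constraint (-3x + 3y = -8) is infeasible over the integers.

  - -3x + 3y = -8: every term on the left is divisible by 3, so the LHS ≡ 0 (mod 3), but the RHS -8 is not — no integer solution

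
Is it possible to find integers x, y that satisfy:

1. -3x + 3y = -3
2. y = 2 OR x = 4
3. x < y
No

A contradictory subset is {-3x + 3y = -3, x < y}. No integer assignment can satisfy these jointly:

  - -3x + 3y = -3: is a linear equation tying the variables together
  - x < y: bounds one variable relative to another variable

From the equation, x − y = 1, i.e. y − x = -1; but y > x requires y − x ≥ 1. Contradiction.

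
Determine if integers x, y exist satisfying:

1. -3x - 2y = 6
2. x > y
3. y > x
No

A contradictory subset is {x > y, y > x}. No integer assignment can satisfy these jointly:

  - x > y: bounds one variable relative to another variable
  - y > x: bounds one variable relative to another variable

Direct contradiction: x > y and y > x cannot both hold.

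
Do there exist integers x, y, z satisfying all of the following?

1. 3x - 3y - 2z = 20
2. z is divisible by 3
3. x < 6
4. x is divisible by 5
No

A contradictory subset is {3x - 3y - 2z = 20, z is divisible by 3}. No integer assignment can satisfy these jointly:

  - 3x - 3y - 2z = 20: is a linear equation tying the variables together
  - z is divisible by 3: restricts z to multiples of 3

Modular obstruction: writing z = 3z', every remaining term of the linear equation is divisible by 3, so the left side is ≡ 0 (mod 3); but the right side 20 ≡ 2 (mod 3). No integers can satisfy it.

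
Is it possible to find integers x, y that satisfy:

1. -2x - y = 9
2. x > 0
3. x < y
No

The full constraint system is jointly infeasible over the integers. Each constraint and what it forces:

  - -2x - y = 9: is a linear equation tying the variables together
  - x > 0: bounds one variable relative to a constant
  - x < y: bounds one variable relative to another variable

Propagating the comparison: y > x and x ≥ 1 give y ≥ 2. Range argument: with x ∈ [1, ∞], y ∈ [2, ∞], the left side of the equation is at most -4, but the right side is 9 > -4. No integer solution exists.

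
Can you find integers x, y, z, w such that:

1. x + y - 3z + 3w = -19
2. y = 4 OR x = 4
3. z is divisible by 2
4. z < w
Yes

Take x = 4, y = -26, z = 0, w = 1. Substituting into each constraint:
  (1) 4 + (-26) - 3(0) + 3(1) = -19 ✓
  (2) x = 4, target 4 ✓ (second branch holds)
  (3) 0 = 2 × 0, remainder 0 ✓
  (4) 0 < 1 ✓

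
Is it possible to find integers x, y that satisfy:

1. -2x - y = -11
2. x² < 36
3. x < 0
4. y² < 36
No

A contradictory subset is {-2x - y = -11, x < 0, y² < 36}. No integer assignment can satisfy these jointly:

  - -2x - y = -11: is a linear equation tying the variables together
  - x < 0: bounds one variable relative to a constant
  - y² < 36: restricts y to |y| ≤ 5

Range argument: with x ∈ [−∞, -1], y ∈ [-5, 5], the left side of the equation is at least -3, but the right side is -11 < -3. No integer solution exists.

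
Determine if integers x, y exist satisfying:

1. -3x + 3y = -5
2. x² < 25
No

Even the single constraint (-3x + 3y = -5) is infeasible over the integers.

  - -3x + 3y = -5: every term on the left is divisible by 3, so the LHS ≡ 0 (mod 3), but the RHS -5 is not — no integer solution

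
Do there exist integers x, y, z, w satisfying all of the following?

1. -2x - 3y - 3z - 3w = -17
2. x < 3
Yes

Take x = 1, y = 0, z = 5, w = 0. Substituting into each constraint:
  (1) -2(1) - 3(0) - 3(5) - 3(0) = -17 ✓
  (2) 1 < 3 ✓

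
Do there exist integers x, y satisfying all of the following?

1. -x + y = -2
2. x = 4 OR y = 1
Yes

Take x = 4, y = 2. Substituting into each constraint:
  (1) (-4) + 2 = -2 ✓
  (2) x = 4, target 4 ✓ (first branch holds)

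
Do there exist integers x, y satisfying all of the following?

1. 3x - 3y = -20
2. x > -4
No

Even the single constraint (3x - 3y = -20) is infeasible over the integers.

  - 3x - 3y = -20: every term on the left is divisible by 3, so the LHS ≡ 0 (mod 3), but the RHS -20 is not — no integer solution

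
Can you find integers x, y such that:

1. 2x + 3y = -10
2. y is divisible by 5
Yes

Take x = -5, y = 0. Substituting into each constraint:
  (1) 2(-5) + 3(0) = -10 ✓
  (2) 0 = 5 × 0, remainder 0 ✓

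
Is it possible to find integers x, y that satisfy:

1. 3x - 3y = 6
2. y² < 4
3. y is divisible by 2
Yes

Take x = 2, y = 0. Substituting into each constraint:
  (1) 3(2) - 3(0) = 6 ✓
  (2) y² = (0)² = 0, and 0 < 4 ✓
  (3) 0 = 2 × 0, remainder 0 ✓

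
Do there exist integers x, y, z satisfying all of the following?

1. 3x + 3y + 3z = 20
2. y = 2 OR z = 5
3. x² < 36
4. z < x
No

Even the single constraint (3x + 3y + 3z = 20) is infeasible over the integers.

  - 3x + 3y + 3z = 20: every term on the left is divisible by 3, so the LHS ≡ 0 (mod 3), but the RHS 20 is not — no integer solution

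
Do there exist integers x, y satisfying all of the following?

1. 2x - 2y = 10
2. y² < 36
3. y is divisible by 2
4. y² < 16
Yes

Take x = 5, y = 0. Substituting into each constraint:
  (1) 2(5) - 2(0) = 10 ✓
  (2) y² = (0)² = 0, and 0 < 36 ✓
  (3) 0 = 2 × 0, remainder 0 ✓
  (4) y² = (0)² = 0, and 0 < 16 ✓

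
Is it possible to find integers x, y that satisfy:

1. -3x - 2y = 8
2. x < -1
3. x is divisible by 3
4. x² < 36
No

The full constraint system is jointly infeasible over the integers. Each constraint and what it forces:

  - -3x - 2y = 8: is a linear equation tying the variables together
  - x < -1: bounds one variable relative to a constant
  - x is divisible by 3: restricts x to multiples of 3
  - x² < 36: restricts x to |x| ≤ 5

The bounds confine x to {-3} with 3 | x. For each value, substitute into the equation:
  • x = -3: the equation gives -2y = -1, so y would not be an integer.
Every case fails, so no integer solution exists.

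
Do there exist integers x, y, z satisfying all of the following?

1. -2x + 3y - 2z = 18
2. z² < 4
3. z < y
Yes

Take x = -7, y = 2, z = 1. Substituting into each constraint:
  (1) -2(-7) + 3(2) - 2(1) = 18 ✓
  (2) z² = (1)² = 1, and 1 < 4 ✓
  (3) 1 < 2 ✓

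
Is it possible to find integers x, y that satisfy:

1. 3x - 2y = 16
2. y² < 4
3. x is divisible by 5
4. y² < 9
No

A contradictory subset is {3x - 2y = 16, y² < 4, x is divisible by 5}. No integer assignment can satisfy these jointly:

  - 3x - 2y = 16: is a linear equation tying the variables together
  - y² < 4: restricts y to |y| ≤ 1
  - x is divisible by 5: restricts x to multiples of 5

The bounds confine y to {-1, 0, 1}. For each value, substitute into the equation:
  • y = -1: the equation gives 3x = 14, so x would not be an integer.
  • y = 0: the equation gives 3x = 16, so x would not be an integer.
  • y = 1: the equation forces x = 6, but 5 does not divide 6.
Every case fails, so no integer solution exists.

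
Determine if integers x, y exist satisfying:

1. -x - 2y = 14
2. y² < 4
Yes

Take x = -14, y = 0. Substituting into each constraint:
  (1) 14 - 2(0) = 14 ✓
  (2) y² = (0)² = 0, and 0 < 4 ✓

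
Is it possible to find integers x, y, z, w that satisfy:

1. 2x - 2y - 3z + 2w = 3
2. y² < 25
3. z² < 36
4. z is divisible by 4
No

A contradictory subset is {2x - 2y - 3z + 2w = 3, z is divisible by 4}. No integer assignment can satisfy these jointly:

  - 2x - 2y - 3z + 2w = 3: is a linear equation tying the variables together
  - z is divisible by 4: restricts z to multiples of 4

Modular obstruction: writing z = 4z', every remaining term of the linear equation is divisible by 2, so the left side is ≡ 0 (mod 2); but the right side 3 ≡ 1 (mod 2). No integers can satisfy it.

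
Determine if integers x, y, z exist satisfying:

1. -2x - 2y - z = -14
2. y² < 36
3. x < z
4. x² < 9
Yes

Take x = 2, y = 0, z = 10. Substituting into each constraint:
  (1) -2(2) - 2(0) + (-10) = -14 ✓
  (2) y² = (0)² = 0, and 0 < 36 ✓
  (3) 2 < 10 ✓
  (4) x² = (2)² = 4, and 4 < 9 ✓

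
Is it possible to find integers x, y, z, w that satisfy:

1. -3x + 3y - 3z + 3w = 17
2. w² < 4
No

Even the single constraint (-3x + 3y - 3z + 3w = 17) is infeasible over the integers.

  - -3x + 3y - 3z + 3w = 17: every term on the left is divisible by 3, so the LHS ≡ 0 (mod 3), but the RHS 17 is not — no integer solution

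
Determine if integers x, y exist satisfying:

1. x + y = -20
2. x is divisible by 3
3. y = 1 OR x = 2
Yes

Take x = -21, y = 1. Substituting into each constraint:
  (1) (-21) + 1 = -20 ✓
  (2) -21 = 3 × -7, remainder 0 ✓
  (3) y = 1, target 1 ✓ (first branch holds)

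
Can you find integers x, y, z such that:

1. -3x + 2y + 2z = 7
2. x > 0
Yes

Take x = 1, y = 5, z = 0. Substituting into each constraint:
  (1) -3(1) + 2(5) + 2(0) = 7 ✓
  (2) 1 > 0 ✓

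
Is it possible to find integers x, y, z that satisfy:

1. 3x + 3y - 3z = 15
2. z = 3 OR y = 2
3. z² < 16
Yes

Take x = 3, y = 2, z = 0. Substituting into each constraint:
  (1) 3(3) + 3(2) - 3(0) = 15 ✓
  (2) y = 2, target 2 ✓ (second branch holds)
  (3) z² = (0)² = 0, and 0 < 16 ✓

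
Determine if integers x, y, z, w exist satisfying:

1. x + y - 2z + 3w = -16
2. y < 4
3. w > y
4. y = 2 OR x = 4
Yes

Take x = 4, y = -2, z = 9, w = 0. Substituting into each constraint:
  (1) 4 + (-2) - 2(9) + 3(0) = -16 ✓
  (2) -2 < 4 ✓
  (3) 0 > -2 ✓
  (4) x = 4, target 4 ✓ (second branch holds)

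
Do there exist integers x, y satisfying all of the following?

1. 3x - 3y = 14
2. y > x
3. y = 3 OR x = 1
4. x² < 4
No

Even the single constraint (3x - 3y = 14) is infeasible over the integers.

  - 3x - 3y = 14: every term on the left is divisible by 3, so the LHS ≡ 0 (mod 3), but the RHS 14 is not — no integer solution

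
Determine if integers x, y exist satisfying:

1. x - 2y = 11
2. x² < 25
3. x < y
No

The full constraint system is jointly infeasible over the integers. Each constraint and what it forces:

  - x - 2y = 11: is a linear equation tying the variables together
  - x² < 25: restricts x to |x| ≤ 4
  - x < y: bounds one variable relative to another variable

Propagating the comparison: y > x and x ≥ -4 give y ≥ -3. Range argument: with x ∈ [-4, 4], y ∈ [-3, ∞], the left side of the equation is at most 10, but the right side is 11 > 10. No integer solution exists.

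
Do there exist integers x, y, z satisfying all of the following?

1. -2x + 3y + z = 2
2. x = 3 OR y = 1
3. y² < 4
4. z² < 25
Yes

Take x = 0, y = 1, z = -1. Substituting into each constraint:
  (1) -2(0) + 3(1) + (-1) = 2 ✓
  (2) y = 1, target 1 ✓ (second branch holds)
  (3) y² = (1)² = 1, and 1 < 4 ✓
  (4) z² = (-1)² = 1, and 1 < 25 ✓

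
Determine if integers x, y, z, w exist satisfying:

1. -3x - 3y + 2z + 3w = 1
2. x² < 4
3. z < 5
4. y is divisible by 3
Yes

Take x = 0, y = 0, z = 2, w = -1. Substituting into each constraint:
  (1) -3(0) - 3(0) + 2(2) + 3(-1) = 1 ✓
  (2) x² = (0)² = 0, and 0 < 4 ✓
  (3) 2 < 5 ✓
  (4) 0 = 3 × 0, remainder 0 ✓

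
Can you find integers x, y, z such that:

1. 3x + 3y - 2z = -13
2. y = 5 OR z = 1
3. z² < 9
Yes

Take x = -10, y = 5, z = -1. Substituting into each constraint:
  (1) 3(-10) + 3(5) - 2(-1) = -13 ✓
  (2) y = 5, target 5 ✓ (first branch holds)
  (3) z² = (-1)² = 1, and 1 < 9 ✓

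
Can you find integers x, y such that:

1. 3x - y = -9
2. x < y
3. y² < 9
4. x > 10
No

A contradictory subset is {3x - y = -9, y² < 9, x > 10}. No integer assignment can satisfy these jointly:

  - 3x - y = -9: is a linear equation tying the variables together
  - y² < 9: restricts y to |y| ≤ 2
  - x > 10: bounds one variable relative to a constant

Range argument: with x ∈ [11, ∞], y ∈ [-2, 2], the left side of the equation is at least 31, but the right side is -9 < 31. No integer solution exists.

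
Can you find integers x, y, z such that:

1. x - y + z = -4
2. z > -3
Yes

Take x = -2, y = 0, z = -2. Substituting into each constraint:
  (1) (-2) + 0 + (-2) = -4 ✓
  (2) -2 > -3 ✓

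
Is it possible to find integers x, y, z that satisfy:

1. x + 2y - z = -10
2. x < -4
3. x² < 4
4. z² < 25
No

A contradictory subset is {x < -4, x² < 4}. No integer assignment can satisfy these jointly:

  - x < -4: bounds one variable relative to a constant
  - x² < 4: restricts x to |x| ≤ 1

Direct contradiction: the bounds on x require x ≥ -1 and x ≤ -5 simultaneously, which is empty.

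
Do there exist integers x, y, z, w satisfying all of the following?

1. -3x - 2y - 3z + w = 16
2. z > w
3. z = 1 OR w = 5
Yes

Take x = 1, y = -16, z = 6, w = 5. Substituting into each constraint:
  (1) -3(1) - 2(-16) - 3(6) + 5 = 16 ✓
  (2) 6 > 5 ✓
  (3) w = 5, target 5 ✓ (second branch holds)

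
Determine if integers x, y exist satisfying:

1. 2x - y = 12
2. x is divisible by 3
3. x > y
Yes

Take x = 0, y = -12. Substituting into each constraint:
  (1) 2(0) + 12 = 12 ✓
  (2) 0 = 3 × 0, remainder 0 ✓
  (3) 0 > -12 ✓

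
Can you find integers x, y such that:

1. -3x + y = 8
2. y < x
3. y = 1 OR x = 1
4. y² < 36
No

A contradictory subset is {-3x + y = 8, y < x, y = 1 OR x = 1}. No integer assignment can satisfy these jointly:

  - -3x + y = 8: is a linear equation tying the variables together
  - y < x: bounds one variable relative to another variable
  - y = 1 OR x = 1: forces a choice: either y = 1 or x = 1

Split on the disjunction (y = 1 OR x = 1):
  • If y = 1: with y = 1, every remaining term of the linear equation is divisible by 3, so the left side is ≡ 0 (mod 3); but the right side 7 ≡ 1 (mod 3). No integers can satisfy it.
  • If x = 1: the equation forces y = 11, giving (x, y) = (1, 11), which violates x > y.
Both branches are infeasible, so the system has no integer solution.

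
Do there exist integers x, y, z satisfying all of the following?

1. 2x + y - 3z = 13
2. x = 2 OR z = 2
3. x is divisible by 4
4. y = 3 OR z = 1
Yes

Take x = 8, y = 3, z = 2. Substituting into each constraint:
  (1) 2(8) + 3 - 3(2) = 13 ✓
  (2) z = 2, target 2 ✓ (second branch holds)
  (3) 8 = 4 × 2, remainder 0 ✓
  (4) y = 3, target 3 ✓ (first branch holds)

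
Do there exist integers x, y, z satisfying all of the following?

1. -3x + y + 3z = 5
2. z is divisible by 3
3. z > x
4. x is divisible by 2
Yes

Take x = -2, y = -1, z = 0. Substituting into each constraint:
  (1) -3(-2) + (-1) + 3(0) = 5 ✓
  (2) 0 = 3 × 0, remainder 0 ✓
  (3) 0 > -2 ✓
  (4) -2 = 2 × -1, remainder 0 ✓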